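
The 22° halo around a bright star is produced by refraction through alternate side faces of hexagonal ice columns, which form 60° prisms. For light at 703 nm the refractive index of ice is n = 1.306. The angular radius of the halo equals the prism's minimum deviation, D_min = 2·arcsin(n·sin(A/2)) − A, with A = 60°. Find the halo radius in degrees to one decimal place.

n·sin(A/2) = 1.306 × sin 30° = 1.306 × 0.5000 = 0.6530.
D_min = 2·arcsin(0.6530) − 60° = 2 × 40.768° − 60° = 21.536°.

21.5°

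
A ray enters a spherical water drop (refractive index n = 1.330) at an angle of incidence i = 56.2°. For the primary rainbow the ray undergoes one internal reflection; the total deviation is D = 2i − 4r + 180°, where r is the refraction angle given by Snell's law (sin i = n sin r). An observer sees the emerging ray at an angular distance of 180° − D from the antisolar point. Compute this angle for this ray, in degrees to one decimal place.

42.3°

sin r = sin 56.2° / 1.330 = 0.8310/1.330 = 0.6248; r = 38.67°.
D = 2·56.2° − 4·38.67° + 180° = 112.40° − 154.67° + 180° = 137.73°.
Angle from antisolar point = 180° − D = 42.27°.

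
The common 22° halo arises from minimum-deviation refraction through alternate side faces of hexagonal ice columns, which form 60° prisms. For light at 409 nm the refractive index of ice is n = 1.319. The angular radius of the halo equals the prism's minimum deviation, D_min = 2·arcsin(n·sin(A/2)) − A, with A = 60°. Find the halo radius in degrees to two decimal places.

22.52°

n·sin(A/2) = 1.319 × sin 30° = 1.319 × 0.5000 = 0.6595.
D_min = 2·arcsin(0.6595) − 60° = 2 × 41.262° − 60° = 22.524°.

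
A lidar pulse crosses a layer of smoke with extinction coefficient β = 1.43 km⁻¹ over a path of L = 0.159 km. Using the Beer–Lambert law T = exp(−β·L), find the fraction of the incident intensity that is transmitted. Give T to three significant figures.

0.797

τ = β·L = 1.43 × 0.159 = 0.2274.
T = exp(−0.2274) = 0.7966.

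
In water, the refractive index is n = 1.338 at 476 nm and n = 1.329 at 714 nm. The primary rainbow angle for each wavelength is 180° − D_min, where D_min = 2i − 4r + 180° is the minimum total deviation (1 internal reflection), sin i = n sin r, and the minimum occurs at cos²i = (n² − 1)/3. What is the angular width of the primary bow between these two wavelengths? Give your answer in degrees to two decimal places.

1.31°

At 476 nm (n = 1.338): cos²i = 0.26341 → i = 59.120°, r = 39.899°, D_min = 138.643°, rainbow angle = 41.357°.
At 714 nm (n = 1.329): cos²i = 0.25541 → i = 59.643°, r = 40.487°, D_min = 137.337°, rainbow angle = 42.663°.
Angular width = |41.357° − 42.663°| = 1.307°.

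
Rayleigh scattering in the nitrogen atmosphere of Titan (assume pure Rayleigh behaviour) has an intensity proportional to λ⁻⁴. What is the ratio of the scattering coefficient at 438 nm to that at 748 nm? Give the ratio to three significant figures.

8.51

Rayleigh scattering ∝ λ⁻⁴, so the ratio of coefficients is the inverse fourth power of the wavelength ratio.
σ(438)/σ(748) = (748/438)⁴ = (1.7078)⁴ = 8.506.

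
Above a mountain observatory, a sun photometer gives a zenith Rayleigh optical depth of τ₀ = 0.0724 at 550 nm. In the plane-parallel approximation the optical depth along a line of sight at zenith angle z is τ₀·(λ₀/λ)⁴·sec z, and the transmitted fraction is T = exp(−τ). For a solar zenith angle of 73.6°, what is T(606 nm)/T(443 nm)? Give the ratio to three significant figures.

1.55

Airmass: sec 73.6° = 3.5418.
τ(606 nm) = 0.0724 × (550/606)⁴ × 3.5418 = 0.0724 × 0.6785 × 3.5418 = 0.1740.
τ(443 nm) = 0.0724 × (550/443)⁴ × 3.5418 = 0.0724 × 2.3759 × 3.5418 = 0.6093.
T(606)/T(443) = exp(τ_B − τ_A) = exp(0.4353) = 1.5454.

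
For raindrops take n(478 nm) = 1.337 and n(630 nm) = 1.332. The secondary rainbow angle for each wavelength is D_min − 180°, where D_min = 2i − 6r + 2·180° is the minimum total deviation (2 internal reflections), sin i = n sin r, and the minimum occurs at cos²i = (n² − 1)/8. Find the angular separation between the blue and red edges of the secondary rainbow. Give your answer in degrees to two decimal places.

At 478 nm (n = 1.337): cos²i = 0.09845 → i = 71.714°, r = 45.249°, D_min = 231.934°, rainbow angle = 51.934°.
At 630 nm (n = 1.332): cos²i = 0.09678 → i = 71.875°, r = 45.520°, D_min = 230.628°, rainbow angle = 50.628°.
Angular width = |51.934° − 50.628°| = 1.305°.

1.31°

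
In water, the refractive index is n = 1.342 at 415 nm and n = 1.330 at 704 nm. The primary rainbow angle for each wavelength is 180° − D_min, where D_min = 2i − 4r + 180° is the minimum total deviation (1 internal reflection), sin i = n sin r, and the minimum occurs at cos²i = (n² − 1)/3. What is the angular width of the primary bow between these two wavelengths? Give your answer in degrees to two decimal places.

1.73°

At 415 nm (n = 1.342): cos²i = 0.26699 → i = 58.888°, r = 39.641°, D_min = 139.213°, rainbow angle = 40.787°.
At 704 nm (n = 1.330): cos²i = 0.25630 → i = 59.585°, r = 40.422°, D_min = 137.484°, rainbow angle = 42.516°.
Angular width = |40.787° − 42.516°| = 1.729°.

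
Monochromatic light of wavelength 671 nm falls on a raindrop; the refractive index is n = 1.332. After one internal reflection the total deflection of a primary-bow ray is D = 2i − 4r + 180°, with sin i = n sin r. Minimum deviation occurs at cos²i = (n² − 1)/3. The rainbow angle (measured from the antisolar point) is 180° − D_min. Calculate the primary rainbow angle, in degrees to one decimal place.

cos²i = (1.77422 − 1)/3 = 0.25807; i = arccos(0.50801) = 59.469°.
sin r = sin 59.469°/1.332 = 0.64666; r = 40.290°.
D_min = 2·59.469° − 4·40.290° + 180° = 137.776°.
Rainbow angle = 180° − D_min = 42.224°.

42.2°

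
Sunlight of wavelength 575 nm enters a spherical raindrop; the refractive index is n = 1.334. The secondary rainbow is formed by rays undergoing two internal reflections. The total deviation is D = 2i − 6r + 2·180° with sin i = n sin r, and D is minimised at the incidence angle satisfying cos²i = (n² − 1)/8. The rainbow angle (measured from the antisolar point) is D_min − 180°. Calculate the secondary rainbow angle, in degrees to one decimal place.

51.2°

cos²i = (1.77956 − 1)/8 = 0.09744; i = arccos(0.31216) = 71.810°.
sin r = sin 71.810°/1.334 = 0.71217; r = 45.411°.
D_min = 2·71.810° − 6·45.411° + 360° = 231.153°.
Rainbow angle = D_min − 180° = 51.153°.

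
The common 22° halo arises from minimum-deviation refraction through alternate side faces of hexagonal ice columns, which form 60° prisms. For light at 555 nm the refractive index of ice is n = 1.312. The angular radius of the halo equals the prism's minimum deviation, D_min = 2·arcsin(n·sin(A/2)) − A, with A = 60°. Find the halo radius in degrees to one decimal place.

n·sin(A/2) = 1.312 × sin 30° = 1.312 × 0.5000 = 0.6560.
D_min = 2·arcsin(0.6560) − 60° = 2 × 40.996° − 60° = 21.991°.

22.0°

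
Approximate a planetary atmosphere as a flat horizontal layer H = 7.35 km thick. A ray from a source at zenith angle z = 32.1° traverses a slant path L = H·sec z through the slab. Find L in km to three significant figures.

sec z = 1/cos 32.1° = 1.1805.
L = 7.35 × 1.1805 = 8.676 km.

8.68 km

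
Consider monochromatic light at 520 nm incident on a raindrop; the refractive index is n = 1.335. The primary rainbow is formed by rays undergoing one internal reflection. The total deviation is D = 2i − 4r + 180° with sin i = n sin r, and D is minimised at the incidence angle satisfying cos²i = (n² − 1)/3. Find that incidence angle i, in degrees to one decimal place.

cos²i = (1.335² − 1)/3 = (1.78222 − 1)/3 = 0.26074.
cos i = 0.51063, so i = 59.294°.

59.3°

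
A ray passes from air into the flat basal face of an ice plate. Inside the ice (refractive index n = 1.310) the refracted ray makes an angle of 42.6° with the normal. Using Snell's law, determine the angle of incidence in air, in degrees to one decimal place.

62.5°

Snell: sin θ_i = n · sin θ_r = 1.310 × sin 42.6° = 1.310 × 0.6769 = 0.8867.
θ_i = arcsin(0.8867) = 62.46°.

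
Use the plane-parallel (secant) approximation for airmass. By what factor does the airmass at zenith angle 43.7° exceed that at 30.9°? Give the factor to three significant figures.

X(43.7°)/X(30.9°) = sec 43.7° / sec 30.9° = cos 30.9° / cos 43.7° = 0.8581/0.7230 = 1.1869.

1.19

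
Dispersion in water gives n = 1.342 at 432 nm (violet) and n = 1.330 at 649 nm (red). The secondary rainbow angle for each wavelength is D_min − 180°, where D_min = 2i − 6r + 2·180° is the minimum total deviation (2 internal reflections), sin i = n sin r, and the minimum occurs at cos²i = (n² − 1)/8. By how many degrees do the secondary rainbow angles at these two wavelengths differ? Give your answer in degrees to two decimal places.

3.12°

At 432 nm (n = 1.342): cos²i = 0.10012 → i = 71.554°, r = 44.981°, D_min = 233.222°, rainbow angle = 53.222°.
At 649 nm (n = 1.330): cos²i = 0.09611 → i = 71.940°, r = 45.630°, D_min = 230.101°, rainbow angle = 50.101°.
Angular width = |53.222° − 50.101°| = 3.121°.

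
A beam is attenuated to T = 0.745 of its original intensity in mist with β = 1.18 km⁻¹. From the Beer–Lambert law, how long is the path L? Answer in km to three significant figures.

0.249 km

Beer–Lambert: T = exp(−βL) ⇒ L = −ln(T)/β = −ln(0.745)/1.18 = 0.2944/1.18 = 0.2495 km.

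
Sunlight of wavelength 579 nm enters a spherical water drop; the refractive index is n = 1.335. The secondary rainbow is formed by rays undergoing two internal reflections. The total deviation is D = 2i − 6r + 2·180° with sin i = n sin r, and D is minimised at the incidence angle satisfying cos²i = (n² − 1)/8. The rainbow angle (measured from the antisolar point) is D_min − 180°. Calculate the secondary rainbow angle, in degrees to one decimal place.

51.4°

cos²i = (1.78222 − 1)/8 = 0.09778; i = arccos(0.31269) = 71.778°.
sin r = sin 71.778°/1.335 = 0.71150; r = 45.357°.
D_min = 2·71.778° − 6·45.357° + 360° = 231.414°.
Rainbow angle = D_min − 180° = 51.414°.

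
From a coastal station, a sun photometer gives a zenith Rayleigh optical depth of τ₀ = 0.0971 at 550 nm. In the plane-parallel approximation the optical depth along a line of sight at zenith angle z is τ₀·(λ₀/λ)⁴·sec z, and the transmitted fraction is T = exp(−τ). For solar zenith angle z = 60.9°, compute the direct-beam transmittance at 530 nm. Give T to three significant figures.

sec 60.9° = 2.0562.
τ = 0.0971 × (550/530)⁴ × 2.0562 = 0.0971 × 1.1597 × 2.0562 = 0.2315.
T = exp(−0.2315) = 0.7933.

0.793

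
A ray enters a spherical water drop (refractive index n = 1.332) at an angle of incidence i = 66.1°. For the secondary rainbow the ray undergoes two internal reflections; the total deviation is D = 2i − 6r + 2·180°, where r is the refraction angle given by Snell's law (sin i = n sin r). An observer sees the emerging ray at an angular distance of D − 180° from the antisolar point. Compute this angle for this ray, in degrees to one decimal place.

52.1°

sin r = sin 66.1° / 1.332 = 0.9143/1.332 = 0.6864; r = 43.34°.
D = 2·66.1° − 6·43.34° + 2·180° = 132.20° − 260.06° + 360° = 232.14°.
Angle from antisolar point = D − 180° = 52.14°.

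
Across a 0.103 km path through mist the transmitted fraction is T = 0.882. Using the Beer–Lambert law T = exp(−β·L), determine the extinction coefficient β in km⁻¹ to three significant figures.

Beer–Lambert: T = exp(−βL) ⇒ β = −ln(T)/L = −ln(0.882)/0.103 = 0.1256/0.103 = 1.219 km⁻¹.

1.22 km⁻¹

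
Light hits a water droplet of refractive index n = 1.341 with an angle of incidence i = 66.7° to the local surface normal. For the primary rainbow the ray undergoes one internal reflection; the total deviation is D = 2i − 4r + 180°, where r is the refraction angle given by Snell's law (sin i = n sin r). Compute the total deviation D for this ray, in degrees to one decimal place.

sin r = sin 66.7° / 1.341 = 0.9184/1.341 = 0.6849; r = 43.23°.
D = 2·66.7° − 4·43.23° + 180° = 133.40° − 172.91° + 180° = 140.49°.

140.5°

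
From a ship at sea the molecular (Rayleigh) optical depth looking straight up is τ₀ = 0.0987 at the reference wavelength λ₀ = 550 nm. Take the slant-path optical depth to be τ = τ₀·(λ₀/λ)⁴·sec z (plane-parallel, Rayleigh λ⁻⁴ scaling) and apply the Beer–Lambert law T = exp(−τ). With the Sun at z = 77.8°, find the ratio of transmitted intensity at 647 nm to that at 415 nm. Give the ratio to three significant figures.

Airmass: sec 77.8° = 4.7321.
τ(647 nm) = 0.0987 × (550/647)⁴ × 4.7321 = 0.0987 × 0.5222 × 4.7321 = 0.2439.
τ(415 nm) = 0.0987 × (550/415)⁴ × 4.7321 = 0.0987 × 3.0850 × 4.7321 = 1.4409.
T(647)/T(415) = exp(τ_B − τ_A) = exp(1.1970) = 3.3101.

3.31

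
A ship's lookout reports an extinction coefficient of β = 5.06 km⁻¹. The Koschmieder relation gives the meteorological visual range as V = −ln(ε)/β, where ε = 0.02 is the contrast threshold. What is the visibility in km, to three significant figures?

0.773 km

V = −ln(0.02) / 5.06 = 3.912 / 5.06 = 0.7731 km.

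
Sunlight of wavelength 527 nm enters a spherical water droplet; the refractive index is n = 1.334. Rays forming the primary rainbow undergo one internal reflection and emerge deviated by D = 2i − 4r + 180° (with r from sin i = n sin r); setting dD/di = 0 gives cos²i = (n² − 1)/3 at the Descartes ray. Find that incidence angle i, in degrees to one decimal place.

59.4°

cos²i = (1.334² − 1)/3 = (1.77956 − 1)/3 = 0.25985.
cos i = 0.50976, so i = 59.352°.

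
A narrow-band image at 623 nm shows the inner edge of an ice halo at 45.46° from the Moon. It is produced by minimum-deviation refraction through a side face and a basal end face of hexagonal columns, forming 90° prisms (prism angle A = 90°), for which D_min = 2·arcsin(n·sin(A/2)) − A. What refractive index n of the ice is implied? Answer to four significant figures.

Rearranging: n = sin((D_min + A)/2) / sin(A/2).
(D_min + A)/2 = (45.46° + 90°)/2 = 67.730°.
n = sin 67.730° / sin 45° = 0.9254 / 0.7071 = 1.3087.

1.309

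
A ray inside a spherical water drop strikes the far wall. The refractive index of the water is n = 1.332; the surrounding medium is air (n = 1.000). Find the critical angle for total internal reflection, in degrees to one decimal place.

sin θ_c = n_air / n = 1.000 / 1.332 = 0.7508.
θ_c = arcsin(0.7508) = 48.66°.

48.7°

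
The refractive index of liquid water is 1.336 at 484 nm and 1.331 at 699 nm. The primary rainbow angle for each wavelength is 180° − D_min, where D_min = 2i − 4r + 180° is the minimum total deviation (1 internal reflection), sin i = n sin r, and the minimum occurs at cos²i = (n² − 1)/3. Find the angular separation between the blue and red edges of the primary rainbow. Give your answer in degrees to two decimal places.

At 484 nm (n = 1.336): cos²i = 0.26163 → i = 59.236°, r = 40.029°, D_min = 138.356°, rainbow angle = 41.644°.
At 699 nm (n = 1.331): cos²i = 0.25719 → i = 59.527°, r = 40.356°, D_min = 137.630°, rainbow angle = 42.370°.
Angular width = |41.644° − 42.370°| = 0.726°.

0.73°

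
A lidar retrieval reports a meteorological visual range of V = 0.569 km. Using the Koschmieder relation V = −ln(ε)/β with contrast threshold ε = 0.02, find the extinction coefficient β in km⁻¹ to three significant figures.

6.88 km⁻¹

β = −ln(0.02) / V = 3.912 / 0.569 = 6.8753 km⁻¹.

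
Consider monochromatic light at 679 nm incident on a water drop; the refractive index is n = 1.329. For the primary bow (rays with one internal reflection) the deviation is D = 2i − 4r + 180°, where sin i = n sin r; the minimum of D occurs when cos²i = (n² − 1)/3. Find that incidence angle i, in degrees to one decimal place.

cos²i = (1.329² − 1)/3 = (1.76624 − 1)/3 = 0.25541.
cos i = 0.50538, so i = 59.643°.

59.6°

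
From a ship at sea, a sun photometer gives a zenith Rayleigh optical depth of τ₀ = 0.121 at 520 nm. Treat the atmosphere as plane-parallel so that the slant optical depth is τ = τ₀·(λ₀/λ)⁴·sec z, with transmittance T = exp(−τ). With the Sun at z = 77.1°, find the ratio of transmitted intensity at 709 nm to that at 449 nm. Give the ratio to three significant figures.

Airmass: sec 77.1° = 4.4793.
τ(709 nm) = 0.121 × (520/709)⁴ × 4.4793 = 0.121 × 0.2894 × 4.4793 = 0.1568.
τ(449 nm) = 0.121 × (520/449)⁴ × 4.4793 = 0.121 × 1.7990 × 4.4793 = 0.9750.
T(709)/T(449) = exp(τ_B − τ_A) = exp(0.8182) = 2.2664.

2.27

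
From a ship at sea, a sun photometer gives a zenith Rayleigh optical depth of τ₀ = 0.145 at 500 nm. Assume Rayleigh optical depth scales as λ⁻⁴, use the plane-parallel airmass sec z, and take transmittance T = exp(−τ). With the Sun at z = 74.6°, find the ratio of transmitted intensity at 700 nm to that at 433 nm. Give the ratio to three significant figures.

2.29

Airmass: sec 74.6° = 3.7657.
τ(700 nm) = 0.145 × (500/700)⁴ × 3.7657 = 0.145 × 0.2603 × 3.7657 = 0.1421.
τ(433 nm) = 0.145 × (500/433)⁴ × 3.7657 = 0.145 × 1.7780 × 3.7657 = 0.9708.
T(700)/T(433) = exp(τ_B − τ_A) = exp(0.8287) = 2.2903.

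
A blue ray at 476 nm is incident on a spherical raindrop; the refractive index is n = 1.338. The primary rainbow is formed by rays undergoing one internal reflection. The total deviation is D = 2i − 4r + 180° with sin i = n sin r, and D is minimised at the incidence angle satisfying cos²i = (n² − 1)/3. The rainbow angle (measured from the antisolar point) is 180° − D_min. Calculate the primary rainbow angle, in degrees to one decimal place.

cos²i = (1.79024 − 1)/3 = 0.26341; i = arccos(0.51324) = 59.120°.
sin r = sin 59.120°/1.338 = 0.64144; r = 39.899°.
D_min = 2·59.120° − 4·39.899° + 180° = 138.643°.
Rainbow angle = 180° − D_min = 41.357°.

41.4°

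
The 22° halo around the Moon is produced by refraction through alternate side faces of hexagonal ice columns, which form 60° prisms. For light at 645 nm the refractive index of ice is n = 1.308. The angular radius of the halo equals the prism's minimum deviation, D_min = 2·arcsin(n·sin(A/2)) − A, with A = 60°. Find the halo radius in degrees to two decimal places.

21.69°

n·sin(A/2) = 1.308 × sin 30° = 1.308 × 0.5000 = 0.6540.
D_min = 2·arcsin(0.6540) − 60° = 2 × 40.844° − 60° = 21.688°.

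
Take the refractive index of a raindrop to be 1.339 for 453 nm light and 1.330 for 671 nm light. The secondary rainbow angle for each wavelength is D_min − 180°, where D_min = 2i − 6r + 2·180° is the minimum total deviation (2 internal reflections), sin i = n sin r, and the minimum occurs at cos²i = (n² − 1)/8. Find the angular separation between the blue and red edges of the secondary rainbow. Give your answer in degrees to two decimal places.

At 453 nm (n = 1.339): cos²i = 0.09912 → i = 71.650°, r = 45.141°, D_min = 232.451°, rainbow angle = 52.451°.
At 671 nm (n = 1.330): cos²i = 0.09611 → i = 71.940°, r = 45.630°, D_min = 230.101°, rainbow angle = 50.101°.
Angular width = |52.451° − 50.101°| = 2.350°.

2.35°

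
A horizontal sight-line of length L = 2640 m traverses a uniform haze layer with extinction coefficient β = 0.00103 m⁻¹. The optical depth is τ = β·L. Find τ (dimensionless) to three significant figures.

τ = β·L = 0.00103 × 2640 = 2.7192.

2.72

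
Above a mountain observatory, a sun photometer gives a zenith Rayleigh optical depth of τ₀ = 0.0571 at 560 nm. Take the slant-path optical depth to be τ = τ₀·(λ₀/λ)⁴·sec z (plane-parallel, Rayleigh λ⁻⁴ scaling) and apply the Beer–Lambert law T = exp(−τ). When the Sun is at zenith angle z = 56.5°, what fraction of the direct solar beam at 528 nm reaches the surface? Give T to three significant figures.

sec 56.5° = 1.8118.
τ = 0.0571 × (560/528)⁴ × 1.8118 = 0.0571 × 1.2654 × 1.8118 = 0.1309.
T = exp(−0.1309) = 0.8773.

0.877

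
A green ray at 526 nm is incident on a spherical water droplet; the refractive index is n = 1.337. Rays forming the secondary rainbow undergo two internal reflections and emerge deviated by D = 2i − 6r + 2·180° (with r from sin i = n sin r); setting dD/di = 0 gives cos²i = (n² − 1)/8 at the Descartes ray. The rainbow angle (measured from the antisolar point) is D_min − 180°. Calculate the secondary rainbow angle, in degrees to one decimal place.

51.9°

cos²i = (1.78757 − 1)/8 = 0.09845; i = arccos(0.31376) = 71.714°.
sin r = sin 71.714°/1.337 = 0.71017; r = 45.249°.
D_min = 2·71.714° − 6·45.249° + 360° = 231.934°.
Rainbow angle = D_min − 180° = 51.934°.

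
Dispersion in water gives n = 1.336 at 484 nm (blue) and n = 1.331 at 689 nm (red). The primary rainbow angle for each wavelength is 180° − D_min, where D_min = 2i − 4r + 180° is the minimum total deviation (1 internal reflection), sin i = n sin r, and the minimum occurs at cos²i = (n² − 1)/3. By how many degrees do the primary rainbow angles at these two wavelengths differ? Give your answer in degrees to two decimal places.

0.73°

At 484 nm (n = 1.336): cos²i = 0.26163 → i = 59.236°, r = 40.029°, D_min = 138.356°, rainbow angle = 41.644°.
At 689 nm (n = 1.331): cos²i = 0.25719 → i = 59.527°, r = 40.356°, D_min = 137.630°, rainbow angle = 42.370°.
Angular width = |41.644° − 42.370°| = 0.726°.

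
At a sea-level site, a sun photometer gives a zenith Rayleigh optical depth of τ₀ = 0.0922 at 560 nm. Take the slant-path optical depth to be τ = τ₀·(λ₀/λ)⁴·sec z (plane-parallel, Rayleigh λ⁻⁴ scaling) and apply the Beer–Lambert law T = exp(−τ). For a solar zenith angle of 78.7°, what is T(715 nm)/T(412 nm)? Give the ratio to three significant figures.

Airmass: sec 78.7° = 5.1034.
τ(715 nm) = 0.0922 × (560/715)⁴ × 5.1034 = 0.0922 × 0.3763 × 5.1034 = 0.1771.
τ(412 nm) = 0.0922 × (560/412)⁴ × 5.1034 = 0.0922 × 3.4132 × 5.1034 = 1.6060.
T(715)/T(412) = exp(τ_B − τ_A) = exp(1.4290) = 4.1745.

4.17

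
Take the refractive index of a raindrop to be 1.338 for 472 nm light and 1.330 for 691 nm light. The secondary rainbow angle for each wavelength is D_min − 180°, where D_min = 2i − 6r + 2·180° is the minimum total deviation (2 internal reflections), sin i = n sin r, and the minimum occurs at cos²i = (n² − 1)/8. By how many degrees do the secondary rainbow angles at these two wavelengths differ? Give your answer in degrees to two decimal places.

2.09°

At 472 nm (n = 1.338): cos²i = 0.09878 → i = 71.682°, r = 45.195°, D_min = 232.193°, rainbow angle = 52.193°.
At 691 nm (n = 1.330): cos²i = 0.09611 → i = 71.940°, r = 45.630°, D_min = 230.101°, rainbow angle = 50.101°.
Angular width = |52.193° − 50.101°| = 2.092°.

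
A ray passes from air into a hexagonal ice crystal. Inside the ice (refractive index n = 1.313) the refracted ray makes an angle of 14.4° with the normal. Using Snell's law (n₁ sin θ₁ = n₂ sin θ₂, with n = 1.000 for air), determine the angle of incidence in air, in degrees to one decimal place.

19.1°

Snell: sin θ_i = n · sin θ_r = 1.313 × sin 14.4° = 1.313 × 0.2487 = 0.3265.
θ_i = arcsin(0.3265) = 19.06°.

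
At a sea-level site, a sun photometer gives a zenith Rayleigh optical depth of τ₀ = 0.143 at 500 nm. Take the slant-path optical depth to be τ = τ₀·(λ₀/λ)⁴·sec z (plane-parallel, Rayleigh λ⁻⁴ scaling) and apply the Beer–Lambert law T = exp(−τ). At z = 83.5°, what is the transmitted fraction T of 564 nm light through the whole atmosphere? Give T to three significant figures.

0.458

sec 83.5° = 8.8337.
τ = 0.143 × (500/564)⁴ × 8.8337 = 0.143 × 0.6177 × 8.8337 = 0.7803.
T = exp(−0.7803) = 0.4583.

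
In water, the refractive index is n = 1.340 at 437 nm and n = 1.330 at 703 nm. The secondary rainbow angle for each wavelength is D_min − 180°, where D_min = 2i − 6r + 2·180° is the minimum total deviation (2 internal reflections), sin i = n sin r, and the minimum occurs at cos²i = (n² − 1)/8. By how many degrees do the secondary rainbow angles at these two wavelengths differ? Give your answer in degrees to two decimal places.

2.61°

At 437 nm (n = 1.340): cos²i = 0.09945 → i = 71.618°, r = 45.088°, D_min = 232.709°, rainbow angle = 52.709°.
At 703 nm (n = 1.330): cos²i = 0.09611 → i = 71.940°, r = 45.630°, D_min = 230.101°, rainbow angle = 50.101°.
Angular width = |52.709° − 50.101°| = 2.608°.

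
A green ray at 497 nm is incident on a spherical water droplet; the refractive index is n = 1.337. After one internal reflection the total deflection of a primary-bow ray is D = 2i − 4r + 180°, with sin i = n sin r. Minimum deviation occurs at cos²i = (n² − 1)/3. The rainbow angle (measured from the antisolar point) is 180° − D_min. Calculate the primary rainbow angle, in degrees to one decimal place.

cos²i = (1.78757 − 1)/3 = 0.26252; i = arccos(0.51237) = 59.178°.
sin r = sin 59.178°/1.337 = 0.64231; r = 39.964°.
D_min = 2·59.178° − 4·39.964° + 180° = 138.500°.
Rainbow angle = 180° − D_min = 41.500°.

41.5°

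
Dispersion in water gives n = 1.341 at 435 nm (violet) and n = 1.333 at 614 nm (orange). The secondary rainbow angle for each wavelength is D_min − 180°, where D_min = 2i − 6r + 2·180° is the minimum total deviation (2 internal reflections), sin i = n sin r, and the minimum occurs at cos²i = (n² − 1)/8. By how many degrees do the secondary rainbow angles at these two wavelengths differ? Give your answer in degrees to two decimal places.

2.08°

At 435 nm (n = 1.341): cos²i = 0.09979 → i = 71.586°, r = 45.034°, D_min = 232.966°, rainbow angle = 52.966°.
At 614 nm (n = 1.333): cos²i = 0.09711 → i = 71.843°, r = 45.466°, D_min = 230.891°, rainbow angle = 50.891°.
Angular width = |52.966° − 50.891°| = 2.075°.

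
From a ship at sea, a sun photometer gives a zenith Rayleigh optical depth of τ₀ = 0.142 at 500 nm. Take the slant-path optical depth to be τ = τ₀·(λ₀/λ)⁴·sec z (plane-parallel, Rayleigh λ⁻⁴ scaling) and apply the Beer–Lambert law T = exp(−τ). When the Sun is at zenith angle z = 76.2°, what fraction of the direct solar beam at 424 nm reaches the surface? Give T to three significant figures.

0.316

sec 76.2° = 4.1923.
τ = 0.142 × (500/424)⁴ × 4.1923 = 0.142 × 1.9338 × 4.1923 = 1.1512.
T = exp(−1.1512) = 0.3163.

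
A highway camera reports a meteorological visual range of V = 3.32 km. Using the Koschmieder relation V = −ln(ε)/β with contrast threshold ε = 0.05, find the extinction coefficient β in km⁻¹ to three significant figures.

0.902 km⁻¹

β = −ln(0.05) / V = 2.996 / 3.32 = 0.9023 km⁻¹.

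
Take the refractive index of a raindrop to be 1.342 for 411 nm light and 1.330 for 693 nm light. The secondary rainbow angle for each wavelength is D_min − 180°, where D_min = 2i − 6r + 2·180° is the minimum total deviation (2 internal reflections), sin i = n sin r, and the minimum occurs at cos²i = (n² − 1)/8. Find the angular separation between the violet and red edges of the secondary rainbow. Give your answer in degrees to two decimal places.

At 411 nm (n = 1.342): cos²i = 0.10012 → i = 71.554°, r = 44.981°, D_min = 233.222°, rainbow angle = 53.222°.
At 693 nm (n = 1.330): cos²i = 0.09611 → i = 71.940°, r = 45.630°, D_min = 230.101°, rainbow angle = 50.101°.
Angular width = |53.222° − 50.101°| = 3.121°.

3.12°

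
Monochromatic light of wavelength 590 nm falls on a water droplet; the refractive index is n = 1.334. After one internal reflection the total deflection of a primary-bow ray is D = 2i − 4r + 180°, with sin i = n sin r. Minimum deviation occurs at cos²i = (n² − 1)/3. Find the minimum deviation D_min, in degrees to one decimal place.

cos²i = (1.77956 − 1)/3 = 0.25985; i = arccos(0.50976) = 59.352°.
sin r = sin 59.352°/1.334 = 0.64492; r = 40.159°.
D_min = 2·59.352° − 4·40.159° + 180° = 138.067°.

138.1°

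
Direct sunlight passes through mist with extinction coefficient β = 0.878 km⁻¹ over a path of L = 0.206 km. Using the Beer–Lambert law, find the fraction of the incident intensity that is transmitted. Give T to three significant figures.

τ = β·L = 0.878 × 0.206 = 0.1809.
T = exp(−0.1809) = 0.8345.

0.835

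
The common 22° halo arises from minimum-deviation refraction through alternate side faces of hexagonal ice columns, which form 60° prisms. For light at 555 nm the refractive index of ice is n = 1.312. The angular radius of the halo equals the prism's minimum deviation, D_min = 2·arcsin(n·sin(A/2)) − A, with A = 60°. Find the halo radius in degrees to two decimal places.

21.99°

n·sin(A/2) = 1.312 × sin 30° = 1.312 × 0.5000 = 0.6560.
D_min = 2·arcsin(0.6560) − 60° = 2 × 40.996° − 60° = 21.991°.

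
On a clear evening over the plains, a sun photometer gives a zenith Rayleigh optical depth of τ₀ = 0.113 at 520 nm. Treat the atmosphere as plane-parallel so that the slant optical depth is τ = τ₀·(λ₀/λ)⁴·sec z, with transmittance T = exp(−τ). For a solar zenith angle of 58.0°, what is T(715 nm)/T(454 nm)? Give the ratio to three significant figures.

1.36

Airmass: sec 58.0° = 1.8871.
τ(715 nm) = 0.113 × (520/715)⁴ × 1.8871 = 0.113 × 0.2798 × 1.8871 = 0.0597.
τ(454 nm) = 0.113 × (520/454)⁴ × 1.8871 = 0.113 × 1.7210 × 1.8871 = 0.3670.
T(715)/T(454) = exp(τ_B − τ_A) = exp(0.3073) = 1.3598.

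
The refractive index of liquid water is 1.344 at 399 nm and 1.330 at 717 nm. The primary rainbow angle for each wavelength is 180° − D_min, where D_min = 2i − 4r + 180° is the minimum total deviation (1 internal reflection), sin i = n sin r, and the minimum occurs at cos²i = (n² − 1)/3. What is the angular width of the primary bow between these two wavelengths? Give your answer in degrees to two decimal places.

2.01°

At 399 nm (n = 1.344): cos²i = 0.26878 → i = 58.772°, r = 39.512°, D_min = 139.495°, rainbow angle = 40.505°.
At 717 nm (n = 1.330): cos²i = 0.25630 → i = 59.585°, r = 40.422°, D_min = 137.484°, rainbow angle = 42.516°.
Angular width = |40.505° − 42.516°| = 2.011°.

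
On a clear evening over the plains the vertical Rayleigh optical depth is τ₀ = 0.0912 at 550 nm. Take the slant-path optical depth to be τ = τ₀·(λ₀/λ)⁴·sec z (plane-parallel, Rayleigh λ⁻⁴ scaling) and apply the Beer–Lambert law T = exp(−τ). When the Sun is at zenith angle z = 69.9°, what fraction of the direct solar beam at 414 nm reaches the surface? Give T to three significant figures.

sec 69.9° = 2.9099.
τ = 0.0912 × (550/414)⁴ × 2.9099 = 0.0912 × 3.1149 × 2.9099 = 0.8266.
T = exp(−0.8266) = 0.4375.

0.438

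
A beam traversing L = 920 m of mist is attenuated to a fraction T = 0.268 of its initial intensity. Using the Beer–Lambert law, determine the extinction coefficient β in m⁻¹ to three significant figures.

Beer–Lambert: T = exp(−βL) ⇒ β = −ln(T)/L = −ln(0.268)/920 = 1.3168/920 = 0.001431 m⁻¹.

0.00143 m⁻¹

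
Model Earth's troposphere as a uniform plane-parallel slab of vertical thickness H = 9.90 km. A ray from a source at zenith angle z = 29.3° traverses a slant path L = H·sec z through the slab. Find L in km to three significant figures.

11.4 km

sec z = 1/cos 29.3° = 1.1467.
L = 9.90 × 1.1467 = 11.352 km.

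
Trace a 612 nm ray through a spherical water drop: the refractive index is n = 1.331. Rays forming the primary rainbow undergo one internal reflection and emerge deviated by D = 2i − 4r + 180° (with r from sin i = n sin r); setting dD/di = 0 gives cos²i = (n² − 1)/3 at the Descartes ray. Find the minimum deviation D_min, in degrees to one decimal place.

137.6°

cos²i = (1.77156 − 1)/3 = 0.25719; i = arccos(0.50714) = 59.527°.
sin r = sin 59.527°/1.331 = 0.64753; r = 40.356°.
D_min = 2·59.527° − 4·40.356° + 180° = 137.630°.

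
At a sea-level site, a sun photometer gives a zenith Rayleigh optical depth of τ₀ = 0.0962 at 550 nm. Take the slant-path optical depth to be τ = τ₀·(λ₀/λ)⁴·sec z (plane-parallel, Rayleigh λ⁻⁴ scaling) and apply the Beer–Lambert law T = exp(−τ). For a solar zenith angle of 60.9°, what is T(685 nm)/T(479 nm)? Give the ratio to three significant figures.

1.30

Airmass: sec 60.9° = 2.0562.
τ(685 nm) = 0.0962 × (550/685)⁴ × 2.0562 = 0.0962 × 0.4156 × 2.0562 = 0.0822.
τ(479 nm) = 0.0962 × (550/479)⁴ × 2.0562 = 0.0962 × 1.7382 × 2.0562 = 0.3438.
T(685)/T(479) = exp(τ_B − τ_A) = exp(0.2616) = 1.2990.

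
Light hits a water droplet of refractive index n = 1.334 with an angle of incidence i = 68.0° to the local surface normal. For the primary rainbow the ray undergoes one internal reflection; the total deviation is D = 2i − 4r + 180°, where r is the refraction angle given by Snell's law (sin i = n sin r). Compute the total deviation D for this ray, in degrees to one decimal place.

139.9°

sin r = sin 68.0° / 1.334 = 0.9272/1.334 = 0.6950; r = 44.03°.
D = 2·68.0° − 4·44.03° + 180° = 136.00° − 176.12° + 180° = 139.88°.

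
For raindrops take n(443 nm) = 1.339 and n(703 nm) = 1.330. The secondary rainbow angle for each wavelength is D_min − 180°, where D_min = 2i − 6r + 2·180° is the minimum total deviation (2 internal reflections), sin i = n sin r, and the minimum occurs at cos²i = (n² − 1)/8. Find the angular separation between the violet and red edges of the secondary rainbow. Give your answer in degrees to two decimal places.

At 443 nm (n = 1.339): cos²i = 0.09912 → i = 71.650°, r = 45.141°, D_min = 232.451°, rainbow angle = 52.451°.
At 703 nm (n = 1.330): cos²i = 0.09611 → i = 71.940°, r = 45.630°, D_min = 230.101°, rainbow angle = 50.101°.
Angular width = |52.451° − 50.101°| = 2.350°.

2.35°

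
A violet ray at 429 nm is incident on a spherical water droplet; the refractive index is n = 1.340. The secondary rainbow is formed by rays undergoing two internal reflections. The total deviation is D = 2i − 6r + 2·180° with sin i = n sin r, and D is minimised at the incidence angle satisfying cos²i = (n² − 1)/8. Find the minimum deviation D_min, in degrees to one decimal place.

cos²i = (1.79560 − 1)/8 = 0.09945; i = arccos(0.31536) = 71.618°.
sin r = sin 71.618°/1.340 = 0.70819; r = 45.088°.
D_min = 2·71.618° − 6·45.088° + 360° = 232.709°.

232.7°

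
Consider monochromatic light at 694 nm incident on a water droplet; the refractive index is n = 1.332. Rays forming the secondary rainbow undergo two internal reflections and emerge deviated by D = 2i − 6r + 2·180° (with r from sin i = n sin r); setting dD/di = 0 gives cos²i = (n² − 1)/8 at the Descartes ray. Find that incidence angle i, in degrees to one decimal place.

71.9°

cos²i = (1.332² − 1)/8 = (1.77422 − 1)/8 = 0.09678.
cos i = 0.31109, so i = 71.875°.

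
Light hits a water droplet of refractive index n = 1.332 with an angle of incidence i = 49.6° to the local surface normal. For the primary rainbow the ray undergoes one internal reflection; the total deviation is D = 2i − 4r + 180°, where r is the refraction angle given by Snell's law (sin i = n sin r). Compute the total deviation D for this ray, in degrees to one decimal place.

139.7°

sin r = sin 49.6° / 1.332 = 0.7615/1.332 = 0.5717; r = 34.87°.
D = 2·49.6° − 4·34.87° + 180° = 99.20° − 139.48° + 180° = 139.72°.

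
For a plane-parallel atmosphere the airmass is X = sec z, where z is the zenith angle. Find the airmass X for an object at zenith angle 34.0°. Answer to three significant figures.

X = sec z = 1/cos 34.0° = 1/0.8290 = 1.2062.

1.21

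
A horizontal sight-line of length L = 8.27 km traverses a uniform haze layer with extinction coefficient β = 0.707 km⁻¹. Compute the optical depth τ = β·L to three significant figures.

5.85

τ = β·L = 0.707 × 8.27 = 5.8469.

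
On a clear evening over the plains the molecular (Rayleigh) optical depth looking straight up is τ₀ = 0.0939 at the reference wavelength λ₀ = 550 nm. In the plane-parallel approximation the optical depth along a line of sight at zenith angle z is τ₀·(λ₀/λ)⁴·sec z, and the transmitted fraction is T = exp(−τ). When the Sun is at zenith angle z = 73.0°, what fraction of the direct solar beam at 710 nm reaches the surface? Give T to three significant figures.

sec 73.0° = 3.4203.
τ = 0.0939 × (550/710)⁴ × 3.4203 = 0.0939 × 0.3601 × 3.4203 = 0.1157.
T = exp(−0.1157) = 0.8908.

0.891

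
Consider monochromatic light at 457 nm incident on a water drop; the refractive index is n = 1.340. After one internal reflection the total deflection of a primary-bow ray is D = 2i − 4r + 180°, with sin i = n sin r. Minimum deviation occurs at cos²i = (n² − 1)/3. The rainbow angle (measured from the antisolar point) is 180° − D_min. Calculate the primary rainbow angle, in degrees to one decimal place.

cos²i = (1.79560 − 1)/3 = 0.26520; i = arccos(0.51498) = 59.004°.
sin r = sin 59.004°/1.340 = 0.63971; r = 39.770°.
D_min = 2·59.004° − 4·39.770° + 180° = 138.929°.
Rainbow angle = 180° − D_min = 41.071°.

41.1°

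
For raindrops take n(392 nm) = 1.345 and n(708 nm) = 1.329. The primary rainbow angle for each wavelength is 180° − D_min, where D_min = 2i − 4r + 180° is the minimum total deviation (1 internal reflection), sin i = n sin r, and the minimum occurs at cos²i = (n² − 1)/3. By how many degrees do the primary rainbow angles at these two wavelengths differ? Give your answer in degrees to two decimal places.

2.30°

At 392 nm (n = 1.345): cos²i = 0.26967 → i = 58.715°, r = 39.448°, D_min = 139.635°, rainbow angle = 40.365°.
At 708 nm (n = 1.329): cos²i = 0.25541 → i = 59.643°, r = 40.487°, D_min = 137.337°, rainbow angle = 42.663°.
Angular width = |40.365° − 42.663°| = 2.299°.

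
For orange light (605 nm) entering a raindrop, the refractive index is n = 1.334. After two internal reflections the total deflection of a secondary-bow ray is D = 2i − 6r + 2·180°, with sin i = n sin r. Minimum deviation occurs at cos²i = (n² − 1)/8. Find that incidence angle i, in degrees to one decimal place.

71.8°

cos²i = (1.334² − 1)/8 = (1.77956 − 1)/8 = 0.09744.
cos i = 0.31216, so i = 71.810°.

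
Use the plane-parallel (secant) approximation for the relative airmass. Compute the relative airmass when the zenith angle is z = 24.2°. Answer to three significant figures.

1.10

X = sec z = 1/cos 24.2° = 1/0.9121 = 1.0963.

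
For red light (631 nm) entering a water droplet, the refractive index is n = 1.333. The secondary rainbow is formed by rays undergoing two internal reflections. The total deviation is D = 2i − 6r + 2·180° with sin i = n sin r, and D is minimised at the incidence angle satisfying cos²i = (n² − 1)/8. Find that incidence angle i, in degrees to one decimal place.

71.8°

cos²i = (1.333² − 1)/8 = (1.77689 − 1)/8 = 0.09711.
cos i = 0.31163, so i = 71.843°.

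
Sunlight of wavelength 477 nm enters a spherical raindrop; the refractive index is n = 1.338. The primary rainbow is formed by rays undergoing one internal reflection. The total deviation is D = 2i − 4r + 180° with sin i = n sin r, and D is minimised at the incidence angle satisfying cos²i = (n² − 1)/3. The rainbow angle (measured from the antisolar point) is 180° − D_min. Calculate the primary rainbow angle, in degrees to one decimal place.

cos²i = (1.79024 − 1)/3 = 0.26341; i = arccos(0.51324) = 59.120°.
sin r = sin 59.120°/1.338 = 0.64144; r = 39.899°.
D_min = 2·59.120° − 4·39.899° + 180° = 138.643°.
Rainbow angle = 180° − D_min = 41.357°.

41.4°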